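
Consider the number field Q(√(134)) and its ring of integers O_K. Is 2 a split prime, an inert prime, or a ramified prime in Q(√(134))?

Since 134 ≢ 1 mod 4, the ring of integers is ℤ[√134] with discriminant 4·134 = 536.
2 divides disc(K) = 536, so 2 ramifies.

ramified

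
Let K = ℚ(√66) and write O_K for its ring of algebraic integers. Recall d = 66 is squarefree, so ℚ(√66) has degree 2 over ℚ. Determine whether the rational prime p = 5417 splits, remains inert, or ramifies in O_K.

remains prime (inert)

66 mod 4 = 2, hence disc K = 4·66 = 264 and O_K = ℤ[√66].
Since gcd(5417, 264) = 1 the prime 5417 does not ramify.
(66/5417) = 66^2708 mod 5417 = 5416, giving Legendre symbol -1.
(66/5417) = -1, so 5417 is inert.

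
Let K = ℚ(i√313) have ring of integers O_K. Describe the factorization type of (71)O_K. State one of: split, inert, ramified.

d = -313 ≡ 3 (mod 4), so O_K = ℤ[√-313] and disc(K) = 4d = -1252.
71 ∤ -1252, so 71 is unramified.
(-313/71) = 42^35 mod 71 = 70, giving Legendre symbol -1.
(-313/71) = -1, so 71 is inert.

p is inert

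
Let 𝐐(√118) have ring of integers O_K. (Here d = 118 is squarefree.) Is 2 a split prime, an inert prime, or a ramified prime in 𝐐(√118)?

ramified — (2) = 𝔭²

118 mod 4 = 2, hence disc K = 4·118 = 472 and O_K = ℤ[√118].
Ramification test: 2 | 472. The prime 2 ramifies in K.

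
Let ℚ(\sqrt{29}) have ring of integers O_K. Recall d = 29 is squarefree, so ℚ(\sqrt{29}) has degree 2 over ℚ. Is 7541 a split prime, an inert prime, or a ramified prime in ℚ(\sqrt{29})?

Since 29 ≡ 1 mod 4, the ring of integers is ℤ[(1+√29)/2] with discriminant 29.
7541 ∤ 29, so 7541 is unramified.
Euler's criterion: 29^3770 mod 7541 = 1. Thus (29|7541) = 1.
d is a quadratic residue mod p, hence 7541 splits in O_K.

split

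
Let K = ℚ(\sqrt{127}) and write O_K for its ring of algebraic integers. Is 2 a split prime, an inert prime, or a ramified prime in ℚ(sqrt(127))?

ramifies in O_K

127 mod 4 = 3, hence disc K = 4·127 = 508 and O_K = ℤ[√127].
2 divides disc(K) = 508, so 2 ramifies.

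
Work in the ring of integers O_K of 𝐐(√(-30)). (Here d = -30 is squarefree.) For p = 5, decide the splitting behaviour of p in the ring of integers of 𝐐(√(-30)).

d = -30 ≡ 2 (mod 4), so O_K = ℤ[√-30] and disc(K) = 4d = -120.
disc(K) = -120 = 5·(-24), so p = 5 is ramified.

ramified — (5) = 𝔭²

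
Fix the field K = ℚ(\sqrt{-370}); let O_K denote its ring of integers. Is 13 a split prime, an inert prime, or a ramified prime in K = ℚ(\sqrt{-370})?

inert — (13) stays prime in O_K

Since -370 ≢ 1 mod 4, the ring of integers is ℤ[√-370] with discriminant 4·(-370) = -1480.
disc(K) = -1480 is not divisible by 13; 13 is unramified.
Euler's criterion: (-370)^6 mod 13 = 12. Thus (-370|13) = -1.
d is a non-residue mod p, hence 13 remains inert in O_K.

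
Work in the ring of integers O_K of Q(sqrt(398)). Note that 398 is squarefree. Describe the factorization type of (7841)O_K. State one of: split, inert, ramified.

398 mod 4 = 2, hence disc K = 4·398 = 1592 and O_K = ℤ[√398].
Since gcd(7841, 1592) = 1 the prime 7841 does not ramify.
Legendre symbol by Euler's criterion: (398/7841) ≡ 398^3920 ≡ 1 (mod 7841), i.e. (398/7841) = 1.
d is a quadratic residue mod p, hence 7841 splits in O_K.

splits completely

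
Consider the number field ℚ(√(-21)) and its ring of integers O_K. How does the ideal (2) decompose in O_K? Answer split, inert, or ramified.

2 is ramified

-21 mod 4 = 3, hence disc K = 4·(-21) = -84 and O_K = ℤ[√-21].
Ramification test: 2 | -84. The prime 2 ramifies in K.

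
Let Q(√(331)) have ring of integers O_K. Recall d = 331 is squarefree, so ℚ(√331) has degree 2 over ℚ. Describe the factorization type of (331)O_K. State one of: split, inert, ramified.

p ramifies

331 mod 4 = 3, hence disc K = 4·331 = 1324 and O_K = ℤ[√331].
Ramification test: 331 | 1324. The prime 331 ramifies in K.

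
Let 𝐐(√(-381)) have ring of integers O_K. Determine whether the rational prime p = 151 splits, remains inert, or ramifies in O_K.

-381 mod 4 = 3, hence disc K = 4·(-381) = -1524 and O_K = ℤ[√-381].
Since gcd(151, -1524) = 1 the prime 151 does not ramify.
(-381/151) = 72^75 mod 151 = 1, giving Legendre symbol 1.
(-381/151) = 1, so 151 splits.

split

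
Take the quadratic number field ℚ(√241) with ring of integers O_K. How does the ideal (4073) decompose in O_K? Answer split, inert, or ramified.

d = 241 ≡ 1 (mod 4), so O_K = ℤ[(1+√241)/2] and disc(K) = d = 241.
4073 ∤ 241, so 4073 is unramified.
Legendre symbol by Euler's criterion: (241/4073) ≡ 241^2036 ≡ 1 (mod 4073), i.e. (241/4073) = 1.
d is a quadratic residue mod p, hence 4073 splits in O_K.

4073 splits in O_K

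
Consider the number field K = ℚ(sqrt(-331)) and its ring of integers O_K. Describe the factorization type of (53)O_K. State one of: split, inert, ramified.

-331 mod 4 = 1, hence disc K = -331 and O_K = ℤ[(1+√-331)/2].
53 ∤ -331, so 53 is unramified.
(-331/53) = 40^26 mod 53 = 1, giving Legendre symbol 1.
(-331/53) = 1, so 53 splits.

split — (53) = 𝔭₁𝔭₂ with 𝔭₁ ≠ 𝔭₂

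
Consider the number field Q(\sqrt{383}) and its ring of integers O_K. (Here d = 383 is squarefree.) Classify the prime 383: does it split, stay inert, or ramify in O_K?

ramifies in O_K

383 mod 4 = 3, hence disc K = 4·383 = 1532 and O_K = ℤ[√383].
Ramification test: 383 | 1532. The prime 383 ramifies in K.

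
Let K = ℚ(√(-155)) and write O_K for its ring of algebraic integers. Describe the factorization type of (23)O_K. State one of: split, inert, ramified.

-155 mod 4 = 1, hence disc K = -155 and O_K = ℤ[(1+√-155)/2].
Since gcd(23, -155) = 1 the prime 23 does not ramify.
Euler's criterion: (-155)^11 mod 23 = 1. Thus (-155|23) = 1.
d is a quadratic residue mod p, hence 23 splits in O_K.

23 splits in O_K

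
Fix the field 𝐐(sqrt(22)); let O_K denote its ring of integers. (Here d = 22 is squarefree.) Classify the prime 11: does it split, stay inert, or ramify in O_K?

Since 22 ≢ 1 mod 4, the ring of integers is ℤ[√22] with discriminant 4·22 = 88.
Ramification test: 11 | 88. The prime 11 ramifies in K.

ramified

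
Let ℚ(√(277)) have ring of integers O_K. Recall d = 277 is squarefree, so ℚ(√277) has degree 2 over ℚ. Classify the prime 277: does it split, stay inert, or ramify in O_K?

d = 277 ≡ 1 (mod 4), so O_K = ℤ[(1+√277)/2] and disc(K) = d = 277.
Ramification test: 277 | 277. The prime 277 ramifies in K.

p ramifies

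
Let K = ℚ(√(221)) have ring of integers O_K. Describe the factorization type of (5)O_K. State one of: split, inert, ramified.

d = 221 ≡ 1 (mod 4), so O_K = ℤ[(1+√221)/2] and disc(K) = d = 221.
5 ∤ 221, so 5 is unramified.
Legendre symbol by Euler's criterion: (221/5) ≡ 221^2 ≡ 1 (mod 5), i.e. (221/5) = 1.
(221/5) = 1, so 5 splits.

5 splits in O_K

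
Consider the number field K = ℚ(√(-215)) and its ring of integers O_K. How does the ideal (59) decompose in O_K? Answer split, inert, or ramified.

splits completely

-215 mod 4 = 1, hence disc K = -215 and O_K = ℤ[(1+√-215)/2].
disc(K) = -215 is not divisible by 59; 59 is unramified.
(-215/59) = 21^29 mod 59 = 1, giving Legendre symbol 1.
Legendre symbol 1 ⇒ 59 is split.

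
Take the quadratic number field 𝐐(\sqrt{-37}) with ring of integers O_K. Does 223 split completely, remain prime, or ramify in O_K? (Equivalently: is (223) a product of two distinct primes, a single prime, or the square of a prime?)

p is inert

-37 mod 4 = 3, hence disc K = 4·(-37) = -148 and O_K = ℤ[√-37].
Since gcd(223, -148) = 1 the prime 223 does not ramify.
Legendre symbol by Euler's criterion: (-37/223) ≡ (-37)^111 ≡ 222 (mod 223), i.e. (-37/223) = -1.
(-37/223) = -1, so 223 is inert.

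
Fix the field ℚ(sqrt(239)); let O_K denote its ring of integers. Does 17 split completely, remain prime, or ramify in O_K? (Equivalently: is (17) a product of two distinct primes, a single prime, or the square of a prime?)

split — (17) = 𝔭₁𝔭₂ with 𝔭₁ ≠ 𝔭₂

Since 239 ≢ 1 mod 4, the ring of integers is ℤ[√239] with discriminant 4·239 = 956.
17 ∤ 956, so 17 is unramified.
Legendre symbol by Euler's criterion: (239/17) ≡ 239^8 ≡ 1 (mod 17), i.e. (239/17) = 1.
(239/17) = 1, so 17 splits.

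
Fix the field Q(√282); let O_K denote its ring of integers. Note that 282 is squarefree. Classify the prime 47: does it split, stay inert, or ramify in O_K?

ramified

282 mod 4 = 2, hence disc K = 4·282 = 1128 and O_K = ℤ[√282].
disc(K) = 1128 = 47·24, so p = 47 is ramified.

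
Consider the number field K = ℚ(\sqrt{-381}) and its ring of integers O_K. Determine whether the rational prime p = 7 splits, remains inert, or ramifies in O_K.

split

d = -381 ≡ 3 (mod 4), so O_K = ℤ[√-381] and disc(K) = 4d = -1524.
7 ∤ -1524, so 7 is unramified.
Compute (-381/7) via Euler: 4^((7-1)/2) mod 7 = 1, so (-381/7) = 1.
d is a quadratic residue mod p, hence 7 splits in O_K.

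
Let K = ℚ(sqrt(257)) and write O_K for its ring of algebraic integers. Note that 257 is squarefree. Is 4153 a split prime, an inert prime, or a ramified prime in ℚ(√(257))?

remains prime (inert)

Since 257 ≡ 1 mod 4, the ring of integers is ℤ[(1+√257)/2] with discriminant 257.
4153 ∤ 257, so 4153 is unramified.
Legendre symbol by Euler's criterion: (257/4153) ≡ 257^2076 ≡ 4152 (mod 4153), i.e. (257/4153) = -1.
Legendre symbol -1 ⇒ 4153 is inert.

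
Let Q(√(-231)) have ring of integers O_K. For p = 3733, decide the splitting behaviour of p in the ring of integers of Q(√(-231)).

p splits

d = -231 ≡ 1 (mod 4), so O_K = ℤ[(1+√-231)/2] and disc(K) = d = -231.
Since gcd(3733, -231) = 1 the prime 3733 does not ramify.
Euler's criterion: (-231)^1866 mod 3733 = 1. Thus (-231|3733) = 1.
Legendre symbol 1 ⇒ 3733 is split.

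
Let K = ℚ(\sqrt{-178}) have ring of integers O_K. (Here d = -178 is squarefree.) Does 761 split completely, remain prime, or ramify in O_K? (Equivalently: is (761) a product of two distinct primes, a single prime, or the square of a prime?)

split — (761) = 𝔭₁𝔭₂ with 𝔭₁ ≠ 𝔭₂

Since -178 ≢ 1 mod 4, the ring of integers is ℤ[√-178] with discriminant 4·(-178) = -712.
Since gcd(761, -712) = 1 the prime 761 does not ramify.
Legendre symbol by Euler's criterion: (-178/761) ≡ (-178)^380 ≡ 1 (mod 761), i.e. (-178/761) = 1.
d is a quadratic residue mod p, hence 761 splits in O_K.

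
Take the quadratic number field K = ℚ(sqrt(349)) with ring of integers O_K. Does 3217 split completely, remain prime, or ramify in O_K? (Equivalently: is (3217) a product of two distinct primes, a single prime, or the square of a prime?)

Since 349 ≡ 1 mod 4, the ring of integers is ℤ[(1+√349)/2] with discriminant 349.
Since gcd(3217, 349) = 1 the prime 3217 does not ramify.
Legendre symbol by Euler's criterion: (349/3217) ≡ 349^1608 ≡ 1 (mod 3217), i.e. (349/3217) = 1.
d is a quadratic residue mod p, hence 3217 splits in O_K.

p splits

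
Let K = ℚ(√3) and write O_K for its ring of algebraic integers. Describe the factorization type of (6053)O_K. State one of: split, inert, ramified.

6053 remains inert

3 mod 4 = 3, hence disc K = 4·3 = 12 and O_K = ℤ[√3].
disc(K) = 12 is not divisible by 6053; 6053 is unramified.
(3/6053) = 3^3026 mod 6053 = 6052, giving Legendre symbol -1.
(3/6053) = -1, so 6053 is inert.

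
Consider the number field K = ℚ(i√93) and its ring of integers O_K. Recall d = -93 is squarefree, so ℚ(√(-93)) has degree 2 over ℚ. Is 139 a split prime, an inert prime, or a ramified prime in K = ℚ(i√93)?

d = -93 ≡ 3 (mod 4), so O_K = ℤ[√-93] and disc(K) = 4d = -372.
139 ∤ -372, so 139 is unramified.
Euler's criterion: (-93)^69 mod 139 = 1. Thus (-93|139) = 1.
d is a quadratic residue mod p, hence 139 splits in O_K.

split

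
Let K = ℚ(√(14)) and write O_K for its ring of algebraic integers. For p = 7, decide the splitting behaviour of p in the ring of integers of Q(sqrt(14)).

ramified

d = 14 ≡ 2 (mod 4), so O_K = ℤ[√14] and disc(K) = 4d = 56.
7 divides disc(K) = 56, so 7 ramifies.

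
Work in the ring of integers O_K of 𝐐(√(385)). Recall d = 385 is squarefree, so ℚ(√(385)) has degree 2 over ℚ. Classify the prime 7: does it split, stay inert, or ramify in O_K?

Since 385 ≡ 1 mod 4, the ring of integers is ℤ[(1+√385)/2] with discriminant 385.
Ramification test: 7 | 385. The prime 7 ramifies in K.

7 is ramified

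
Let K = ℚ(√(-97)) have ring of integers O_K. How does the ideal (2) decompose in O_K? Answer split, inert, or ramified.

ramified

d = -97 ≡ 3 (mod 4), so O_K = ℤ[√-97] and disc(K) = 4d = -388.
2 divides disc(K) = -388, so 2 ramifies.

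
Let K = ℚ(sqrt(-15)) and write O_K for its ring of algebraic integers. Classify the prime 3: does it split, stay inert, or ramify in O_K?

d = -15 ≡ 1 (mod 4), so O_K = ℤ[(1+√-15)/2] and disc(K) = d = -15.
disc(K) = -15 = 3·(-5), so p = 3 is ramified.

ramified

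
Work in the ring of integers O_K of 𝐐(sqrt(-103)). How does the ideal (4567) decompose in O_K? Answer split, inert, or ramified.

-103 mod 4 = 1, hence disc K = -103 and O_K = ℤ[(1+√-103)/2].
4567 ∤ -103, so 4567 is unramified.
Euler's criterion: (-103)^2283 mod 4567 = 4566. Thus (-103|4567) = -1.
(-103/4567) = -1, so 4567 is inert.

4567 remains inert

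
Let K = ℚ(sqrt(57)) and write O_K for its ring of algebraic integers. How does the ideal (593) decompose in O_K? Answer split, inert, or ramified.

d = 57 ≡ 1 (mod 4), so O_K = ℤ[(1+√57)/2] and disc(K) = d = 57.
Since gcd(593, 57) = 1 the prime 593 does not ramify.
Legendre symbol by Euler's criterion: (57/593) ≡ 57^296 ≡ 592 (mod 593), i.e. (57/593) = -1.
d is a non-residue mod p, hence 593 remains inert in O_K.

remains prime (inert)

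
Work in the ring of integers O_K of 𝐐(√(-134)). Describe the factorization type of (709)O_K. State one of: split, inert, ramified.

d = -134 ≡ 2 (mod 4), so O_K = ℤ[√-134] and disc(K) = 4d = -536.
disc(K) = -536 is not divisible by 709; 709 is unramified.
Compute (-134/709) via Euler: 575^((709-1)/2) mod 709 = 708, so (-134/709) = -1.
(-134/709) = -1, so 709 is inert.

709 remains inert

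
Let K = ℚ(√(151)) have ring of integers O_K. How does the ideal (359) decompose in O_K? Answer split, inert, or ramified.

359 splits in O_K

d = 151 ≡ 3 (mod 4), so O_K = ℤ[√151] and disc(K) = 4d = 604.
disc(K) = 604 is not divisible by 359; 359 is unramified.
Legendre symbol by Euler's criterion: (151/359) ≡ 151^179 ≡ 1 (mod 359), i.e. (151/359) = 1.
d is a quadratic residue mod p, hence 359 splits in O_K.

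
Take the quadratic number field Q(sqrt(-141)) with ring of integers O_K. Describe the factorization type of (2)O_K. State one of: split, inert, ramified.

Since -141 ≢ 1 mod 4, the ring of integers is ℤ[√-141] with discriminant 4·(-141) = -564.
disc(K) = -564 = 2·(-282), so p = 2 is ramified.

ramified — (2) = 𝔭²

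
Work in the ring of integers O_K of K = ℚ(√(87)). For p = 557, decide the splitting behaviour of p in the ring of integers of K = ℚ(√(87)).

Since 87 ≢ 1 mod 4, the ring of integers is ℤ[√87] with discriminant 4·87 = 348.
557 ∤ 348, so 557 is unramified.
Legendre symbol by Euler's criterion: (87/557) ≡ 87^278 ≡ 556 (mod 557), i.e. (87/557) = -1.
d is a non-residue mod p, hence 557 remains inert in O_K.

remains prime (inert)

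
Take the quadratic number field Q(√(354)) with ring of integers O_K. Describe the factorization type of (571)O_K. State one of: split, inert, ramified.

571 splits in O_K

354 mod 4 = 2, hence disc K = 4·354 = 1416 and O_K = ℤ[√354].
Since gcd(571, 1416) = 1 the prime 571 does not ramify.
(354/571) = 354^285 mod 571 = 1, giving Legendre symbol 1.
(354/571) = 1, so 571 splits.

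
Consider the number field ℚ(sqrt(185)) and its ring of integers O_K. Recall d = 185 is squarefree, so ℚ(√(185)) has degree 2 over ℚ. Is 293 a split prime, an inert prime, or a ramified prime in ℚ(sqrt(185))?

Since 185 ≡ 1 mod 4, the ring of integers is ℤ[(1+√185)/2] with discriminant 185.
293 ∤ 185, so 293 is unramified.
Legendre symbol by Euler's criterion: (185/293) ≡ 185^146 ≡ 292 (mod 293), i.e. (185/293) = -1.
d is a non-residue mod p, hence 293 remains inert in O_K.

inert — (293) stays prime in O_K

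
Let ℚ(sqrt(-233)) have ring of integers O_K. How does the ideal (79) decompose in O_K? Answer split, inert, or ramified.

split

d = -233 ≡ 3 (mod 4), so O_K = ℤ[√-233] and disc(K) = 4d = -932.
disc(K) = -932 is not divisible by 79; 79 is unramified.
(-233/79) = 4^39 mod 79 = 1, giving Legendre symbol 1.
d is a quadratic residue mod p, hence 79 splits in O_K.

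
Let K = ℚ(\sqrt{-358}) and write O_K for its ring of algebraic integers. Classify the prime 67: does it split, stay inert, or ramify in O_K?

-358 mod 4 = 2, hence disc K = 4·(-358) = -1432 and O_K = ℤ[√-358].
67 ∤ -1432, so 67 is unramified.
Compute (-358/67) via Euler: 44^((67-1)/2) mod 67 = 66, so (-358/67) = -1.
Legendre symbol -1 ⇒ 67 is inert.

inert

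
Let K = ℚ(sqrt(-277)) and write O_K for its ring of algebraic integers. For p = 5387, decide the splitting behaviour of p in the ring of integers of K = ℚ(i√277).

Since -277 ≢ 1 mod 4, the ring of integers is ℤ[√-277] with discriminant 4·(-277) = -1108.
5387 ∤ -1108, so 5387 is unramified.
Legendre symbol by Euler's criterion: (-277/5387) ≡ (-277)^2693 ≡ 1 (mod 5387), i.e. (-277/5387) = 1.
(-277/5387) = 1, so 5387 splits.

5387 splits in O_K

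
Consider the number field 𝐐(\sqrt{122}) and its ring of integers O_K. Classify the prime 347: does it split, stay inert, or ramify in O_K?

Since 122 ≢ 1 mod 4, the ring of integers is ℤ[√122] with discriminant 4·122 = 488.
disc(K) = 488 is not divisible by 347; 347 is unramified.
(122/347) = 122^173 mod 347 = 346, giving Legendre symbol -1.
d is a non-residue mod p, hence 347 remains inert in O_K.

inert — (347) stays prime in O_K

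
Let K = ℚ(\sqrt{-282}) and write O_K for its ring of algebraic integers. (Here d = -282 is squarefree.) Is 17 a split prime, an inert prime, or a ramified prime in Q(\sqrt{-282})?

p is inert

-282 mod 4 = 2, hence disc K = 4·(-282) = -1128 and O_K = ℤ[√-282].
17 ∤ -1128, so 17 is unramified.
Euler's criterion: (-282)^8 mod 17 = 16. Thus (-282|17) = -1.
d is a non-residue mod p, hence 17 remains inert in O_K.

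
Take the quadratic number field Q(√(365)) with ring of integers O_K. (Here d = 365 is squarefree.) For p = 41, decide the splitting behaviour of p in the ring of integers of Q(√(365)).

d = 365 ≡ 1 (mod 4), so O_K = ℤ[(1+√365)/2] and disc(K) = d = 365.
41 ∤ 365, so 41 is unramified.
Legendre symbol by Euler's criterion: (365/41) ≡ 365^20 ≡ 1 (mod 41), i.e. (365/41) = 1.
Legendre symbol 1 ⇒ 41 is split.

splits completely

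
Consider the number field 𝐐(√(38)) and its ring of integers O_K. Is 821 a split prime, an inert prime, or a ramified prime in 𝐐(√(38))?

p is inert

38 mod 4 = 2, hence disc K = 4·38 = 152 and O_K = ℤ[√38].
821 ∤ 152, so 821 is unramified.
Legendre symbol by Euler's criterion: (38/821) ≡ 38^410 ≡ 820 (mod 821), i.e. (38/821) = -1.
(38/821) = -1, so 821 is inert.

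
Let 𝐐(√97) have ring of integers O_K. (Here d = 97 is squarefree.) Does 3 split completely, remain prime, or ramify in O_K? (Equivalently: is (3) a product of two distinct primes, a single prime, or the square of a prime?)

97 mod 4 = 1, hence disc K = 97 and O_K = ℤ[(1+√97)/2].
disc(K) = 97 is not divisible by 3; 3 is unramified.
Legendre symbol by Euler's criterion: (97/3) ≡ 97^1 ≡ 1 (mod 3), i.e. (97/3) = 1.
(97/3) = 1, so 3 splits.

split — (3) = 𝔭₁𝔭₂ with 𝔭₁ ≠ 𝔭₂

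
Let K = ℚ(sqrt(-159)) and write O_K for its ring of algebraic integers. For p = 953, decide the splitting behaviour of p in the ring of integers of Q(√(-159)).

Since -159 ≡ 1 mod 4, the ring of integers is ℤ[(1+√-159)/2] with discriminant -159.
Since gcd(953, -159) = 1 the prime 953 does not ramify.
Legendre symbol by Euler's criterion: (-159/953) ≡ (-159)^476 ≡ 952 (mod 953), i.e. (-159/953) = -1.
d is a non-residue mod p, hence 953 remains inert in O_K.

953 remains inert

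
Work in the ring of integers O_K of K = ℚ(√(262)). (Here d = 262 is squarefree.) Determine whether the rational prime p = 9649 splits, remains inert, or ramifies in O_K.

9649 remains inert

d = 262 ≡ 2 (mod 4), so O_K = ℤ[√262] and disc(K) = 4d = 1048.
disc(K) = 1048 is not divisible by 9649; 9649 is unramified.
Legendre symbol by Euler's criterion: (262/9649) ≡ 262^4824 ≡ 9648 (mod 9649), i.e. (262/9649) = -1.
(262/9649) = -1, so 9649 is inert.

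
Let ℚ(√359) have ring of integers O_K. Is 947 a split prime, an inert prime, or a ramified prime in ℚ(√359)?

359 mod 4 = 3, hence disc K = 4·359 = 1436 and O_K = ℤ[√359].
Since gcd(947, 1436) = 1 the prime 947 does not ramify.
(359/947) = 359^473 mod 947 = 946, giving Legendre symbol -1.
(359/947) = -1, so 947 is inert.

947 remains inert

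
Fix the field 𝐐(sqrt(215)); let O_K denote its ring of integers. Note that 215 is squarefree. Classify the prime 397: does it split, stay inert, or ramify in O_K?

remains prime (inert)

d = 215 ≡ 3 (mod 4), so O_K = ℤ[√215] and disc(K) = 4d = 860.
Since gcd(397, 860) = 1 the prime 397 does not ramify.
(215/397) = 215^198 mod 397 = 396, giving Legendre symbol -1.
(215/397) = -1, so 397 is inert.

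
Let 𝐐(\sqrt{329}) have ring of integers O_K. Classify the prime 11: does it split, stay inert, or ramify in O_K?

329 mod 4 = 1, hence disc K = 329 and O_K = ℤ[(1+√329)/2].
Since gcd(11, 329) = 1 the prime 11 does not ramify.
Compute (329/11) via Euler: 10^((11-1)/2) mod 11 = 10, so (329/11) = -1.
(329/11) = -1, so 11 is inert.

inert — (11) stays prime in O_K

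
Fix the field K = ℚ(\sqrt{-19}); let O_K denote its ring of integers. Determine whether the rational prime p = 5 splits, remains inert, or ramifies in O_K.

split — (5) = 𝔭₁𝔭₂ with 𝔭₁ ≠ 𝔭₂

Since -19 ≡ 1 mod 4, the ring of integers is ℤ[(1+√-19)/2] with discriminant -19.
Since gcd(5, -19) = 1 the prime 5 does not ramify.
Compute (-19/5) via Euler: 1^((5-1)/2) mod 5 = 1, so (-19/5) = 1.
Legendre symbol 1 ⇒ 5 is split.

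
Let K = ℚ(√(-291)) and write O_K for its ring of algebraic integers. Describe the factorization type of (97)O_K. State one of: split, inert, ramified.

ramified

-291 mod 4 = 1, hence disc K = -291 and O_K = ℤ[(1+√-291)/2].
disc(K) = -291 = 97·(-3), so p = 97 is ramified.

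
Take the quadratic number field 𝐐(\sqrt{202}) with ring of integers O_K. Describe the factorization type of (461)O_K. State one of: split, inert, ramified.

split

Since 202 ≢ 1 mod 4, the ring of integers is ℤ[√202] with discriminant 4·202 = 808.
disc(K) = 808 is not divisible by 461; 461 is unramified.
Compute (202/461) via Euler: 202^((461-1)/2) mod 461 = 1, so (202/461) = 1.
Legendre symbol 1 ⇒ 461 is split.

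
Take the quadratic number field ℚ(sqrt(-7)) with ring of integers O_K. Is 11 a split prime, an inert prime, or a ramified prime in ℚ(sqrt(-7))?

d = -7 ≡ 1 (mod 4), so O_K = ℤ[(1+√-7)/2] and disc(K) = d = -7.
Since gcd(11, -7) = 1 the prime 11 does not ramify.
Compute (-7/11) via Euler: 4^((11-1)/2) mod 11 = 1, so (-7/11) = 1.
Legendre symbol 1 ⇒ 11 is split.

split — (11) = 𝔭₁𝔭₂ with 𝔭₁ ≠ 𝔭₂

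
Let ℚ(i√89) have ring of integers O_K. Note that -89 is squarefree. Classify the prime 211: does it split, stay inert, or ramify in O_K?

p splits

Since -89 ≢ 1 mod 4, the ring of integers is ℤ[√-89] with discriminant 4·(-89) = -356.
disc(K) = -356 is not divisible by 211; 211 is unramified.
Legendre symbol by Euler's criterion: (-89/211) ≡ (-89)^105 ≡ 1 (mod 211), i.e. (-89/211) = 1.
(-89/211) = 1, so 211 splits.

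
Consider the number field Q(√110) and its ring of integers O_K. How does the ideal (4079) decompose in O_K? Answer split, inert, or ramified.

p is inert

Since 110 ≢ 1 mod 4, the ring of integers is ℤ[√110] with discriminant 4·110 = 440.
Since gcd(4079, 440) = 1 the prime 4079 does not ramify.
Compute (110/4079) via Euler: 110^((4079-1)/2) mod 4079 = 4078, so (110/4079) = -1.
(110/4079) = -1, so 4079 is inert.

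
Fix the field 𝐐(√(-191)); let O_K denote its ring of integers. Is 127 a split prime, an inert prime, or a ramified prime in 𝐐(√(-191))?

p is inert

-191 mod 4 = 1, hence disc K = -191 and O_K = ℤ[(1+√-191)/2].
Since gcd(127, -191) = 1 the prime 127 does not ramify.
Euler's criterion: (-191)^63 mod 127 = 126. Thus (-191|127) = -1.
Legendre symbol -1 ⇒ 127 is inert.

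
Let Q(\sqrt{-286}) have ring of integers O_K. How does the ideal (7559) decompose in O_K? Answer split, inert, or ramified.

splits completely

-286 mod 4 = 2, hence disc K = 4·(-286) = -1144 and O_K = ℤ[√-286].
Since gcd(7559, -1144) = 1 the prime 7559 does not ramify.
Compute (-286/7559) via Euler: 7273^((7559-1)/2) mod 7559 = 1, so (-286/7559) = 1.
(-286/7559) = 1, so 7559 splits.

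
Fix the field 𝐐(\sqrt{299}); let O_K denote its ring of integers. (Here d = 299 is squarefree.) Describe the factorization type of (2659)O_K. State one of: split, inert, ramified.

d = 299 ≡ 3 (mod 4), so O_K = ℤ[√299] and disc(K) = 4d = 1196.
2659 ∤ 1196, so 2659 is unramified.
Euler's criterion: 299^1329 mod 2659 = 2658. Thus (299|2659) = -1.
d is a non-residue mod p, hence 2659 remains inert in O_K.

inert — (2659) stays prime in O_K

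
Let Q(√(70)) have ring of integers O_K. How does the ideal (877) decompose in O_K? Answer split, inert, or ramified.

70 mod 4 = 2, hence disc K = 4·70 = 280 and O_K = ℤ[√70].
877 ∤ 280, so 877 is unramified.
Legendre symbol by Euler's criterion: (70/877) ≡ 70^438 ≡ 1 (mod 877), i.e. (70/877) = 1.
(70/877) = 1, so 877 splits.

877 splits in O_K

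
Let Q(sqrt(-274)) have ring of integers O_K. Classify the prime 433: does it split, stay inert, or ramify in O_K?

Since -274 ≢ 1 mod 4, the ring of integers is ℤ[√-274] with discriminant 4·(-274) = -1096.
433 ∤ -1096, so 433 is unramified.
Legendre symbol by Euler's criterion: (-274/433) ≡ (-274)^216 ≡ 1 (mod 433), i.e. (-274/433) = 1.
d is a quadratic residue mod p, hence 433 splits in O_K.

splits completely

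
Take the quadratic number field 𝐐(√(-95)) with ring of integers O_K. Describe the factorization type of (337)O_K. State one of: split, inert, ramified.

split — (337) = 𝔭₁𝔭₂ with 𝔭₁ ≠ 𝔭₂

d = -95 ≡ 1 (mod 4), so O_K = ℤ[(1+√-95)/2] and disc(K) = d = -95.
Since gcd(337, -95) = 1 the prime 337 does not ramify.
(-95/337) = 242^168 mod 337 = 1, giving Legendre symbol 1.
(-95/337) = 1, so 337 splits.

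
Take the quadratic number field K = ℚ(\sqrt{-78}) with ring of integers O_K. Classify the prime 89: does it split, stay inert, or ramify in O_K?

d = -78 ≡ 2 (mod 4), so O_K = ℤ[√-78] and disc(K) = 4d = -312.
disc(K) = -312 is not divisible by 89; 89 is unramified.
Legendre symbol by Euler's criterion: (-78/89) ≡ (-78)^44 ≡ 1 (mod 89), i.e. (-78/89) = 1.
d is a quadratic residue mod p, hence 89 splits in O_K.

89 splits in O_K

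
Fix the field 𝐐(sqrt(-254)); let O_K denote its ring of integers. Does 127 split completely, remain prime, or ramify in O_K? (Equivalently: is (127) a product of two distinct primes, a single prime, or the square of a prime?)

d = -254 ≡ 2 (mod 4), so O_K = ℤ[√-254] and disc(K) = 4d = -1016.
disc(K) = -1016 = 127·(-8), so p = 127 is ramified.

ramified — (127) = 𝔭²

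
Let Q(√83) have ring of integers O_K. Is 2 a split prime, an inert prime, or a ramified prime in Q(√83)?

Since 83 ≢ 1 mod 4, the ring of integers is ℤ[√83] with discriminant 4·83 = 332.
Ramification test: 2 | 332. The prime 2 ramifies in K.

2 is ramified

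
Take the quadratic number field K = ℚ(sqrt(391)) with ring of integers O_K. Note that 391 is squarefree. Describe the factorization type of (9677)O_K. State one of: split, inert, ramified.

391 mod 4 = 3, hence disc K = 4·391 = 1564 and O_K = ℤ[√391].
Since gcd(9677, 1564) = 1 the prime 9677 does not ramify.
Legendre symbol by Euler's criterion: (391/9677) ≡ 391^4838 ≡ 9676 (mod 9677), i.e. (391/9677) = -1.
Legendre symbol -1 ⇒ 9677 is inert.

inert — (9677) stays prime in O_K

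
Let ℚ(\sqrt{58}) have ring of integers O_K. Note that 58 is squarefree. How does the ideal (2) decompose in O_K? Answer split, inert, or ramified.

d = 58 ≡ 2 (mod 4), so O_K = ℤ[√58] and disc(K) = 4d = 232.
Ramification test: 2 | 232. The prime 2 ramifies in K.

ramifies in O_K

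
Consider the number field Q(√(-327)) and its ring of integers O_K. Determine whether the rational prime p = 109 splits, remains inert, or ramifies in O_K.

-327 mod 4 = 1, hence disc K = -327 and O_K = ℤ[(1+√-327)/2].
109 divides disc(K) = -327, so 109 ramifies.

109 is ramified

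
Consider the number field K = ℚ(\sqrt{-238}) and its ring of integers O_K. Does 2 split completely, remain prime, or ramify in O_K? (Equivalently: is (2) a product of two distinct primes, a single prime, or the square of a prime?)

ramified

d = -238 ≡ 2 (mod 4), so O_K = ℤ[√-238] and disc(K) = 4d = -952.
disc(K) = -952 = 2·(-476), so p = 2 is ramified.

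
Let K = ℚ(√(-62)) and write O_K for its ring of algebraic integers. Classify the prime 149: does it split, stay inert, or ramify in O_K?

p is inert

-62 mod 4 = 2, hence disc K = 4·(-62) = -248 and O_K = ℤ[√-62].
disc(K) = -248 is not divisible by 149; 149 is unramified.
Compute (-62/149) via Euler: 87^((149-1)/2) mod 149 = 148, so (-62/149) = -1.
d is a non-residue mod p, hence 149 remains inert in O_K.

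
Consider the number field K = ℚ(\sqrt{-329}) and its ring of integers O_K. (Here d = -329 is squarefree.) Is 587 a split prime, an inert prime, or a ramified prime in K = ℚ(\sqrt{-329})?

inert

Since -329 ≢ 1 mod 4, the ring of integers is ℤ[√-329] with discriminant 4·(-329) = -1316.
disc(K) = -1316 is not divisible by 587; 587 is unramified.
Euler's criterion: (-329)^293 mod 587 = 586. Thus (-329|587) = -1.
Legendre symbol -1 ⇒ 587 is inert.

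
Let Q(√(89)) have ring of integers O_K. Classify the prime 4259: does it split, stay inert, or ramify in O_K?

Since 89 ≡ 1 mod 4, the ring of integers is ℤ[(1+√89)/2] with discriminant 89.
disc(K) = 89 is not divisible by 4259; 4259 is unramified.
Legendre symbol by Euler's criterion: (89/4259) ≡ 89^2129 ≡ 4258 (mod 4259), i.e. (89/4259) = -1.
d is a non-residue mod p, hence 4259 remains inert in O_K.

inert — (4259) stays prime in O_K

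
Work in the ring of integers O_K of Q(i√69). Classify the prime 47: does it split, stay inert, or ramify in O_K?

d = -69 ≡ 3 (mod 4), so O_K = ℤ[√-69] and disc(K) = 4d = -276.
Since gcd(47, -276) = 1 the prime 47 does not ramify.
Euler's criterion: (-69)^23 mod 47 = 1. Thus (-69|47) = 1.
Legendre symbol 1 ⇒ 47 is split.

split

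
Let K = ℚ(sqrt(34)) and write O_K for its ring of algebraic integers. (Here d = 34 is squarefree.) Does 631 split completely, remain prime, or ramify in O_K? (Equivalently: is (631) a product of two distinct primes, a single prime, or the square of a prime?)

d = 34 ≡ 2 (mod 4), so O_K = ℤ[√34] and disc(K) = 4d = 136.
disc(K) = 136 is not divisible by 631; 631 is unramified.
Legendre symbol by Euler's criterion: (34/631) ≡ 34^315 ≡ 1 (mod 631), i.e. (34/631) = 1.
(34/631) = 1, so 631 splits.

p splits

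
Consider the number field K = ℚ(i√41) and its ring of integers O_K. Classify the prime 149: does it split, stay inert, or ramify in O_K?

p is inert

-41 mod 4 = 3, hence disc K = 4·(-41) = -164 and O_K = ℤ[√-41].
149 ∤ -164, so 149 is unramified.
Euler's criterion: (-41)^74 mod 149 = 148. Thus (-41|149) = -1.
(-41/149) = -1, so 149 is inert.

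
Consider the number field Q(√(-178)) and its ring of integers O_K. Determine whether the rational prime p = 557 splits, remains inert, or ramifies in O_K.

d = -178 ≡ 2 (mod 4), so O_K = ℤ[√-178] and disc(K) = 4d = -712.
557 ∤ -712, so 557 is unramified.
Euler's criterion: (-178)^278 mod 557 = 1. Thus (-178|557) = 1.
(-178/557) = 1, so 557 splits.

557 splits in O_K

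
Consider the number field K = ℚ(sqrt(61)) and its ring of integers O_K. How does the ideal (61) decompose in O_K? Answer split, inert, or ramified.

61 is ramified

61 mod 4 = 1, hence disc K = 61 and O_K = ℤ[(1+√61)/2].
disc(K) = 61 = 61·1, so p = 61 is ramified.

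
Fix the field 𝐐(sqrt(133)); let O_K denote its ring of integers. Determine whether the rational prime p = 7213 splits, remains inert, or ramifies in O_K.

p splits

d = 133 ≡ 1 (mod 4), so O_K = ℤ[(1+√133)/2] and disc(K) = d = 133.
7213 ∤ 133, so 7213 is unramified.
(133/7213) = 133^3606 mod 7213 = 1, giving Legendre symbol 1.
Legendre symbol 1 ⇒ 7213 is split.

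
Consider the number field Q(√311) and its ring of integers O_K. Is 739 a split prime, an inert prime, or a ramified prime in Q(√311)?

d = 311 ≡ 3 (mod 4), so O_K = ℤ[√311] and disc(K) = 4d = 1244.
disc(K) = 1244 is not divisible by 739; 739 is unramified.
(311/739) = 311^369 mod 739 = 738, giving Legendre symbol -1.
Legendre symbol -1 ⇒ 739 is inert.

inert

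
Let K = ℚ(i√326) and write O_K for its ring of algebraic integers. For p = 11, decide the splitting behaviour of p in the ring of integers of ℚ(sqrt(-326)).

d = -326 ≡ 2 (mod 4), so O_K = ℤ[√-326] and disc(K) = 4d = -1304.
disc(K) = -1304 is not divisible by 11; 11 is unramified.
Legendre symbol by Euler's criterion: (-326/11) ≡ (-326)^5 ≡ 1 (mod 11), i.e. (-326/11) = 1.
Legendre symbol 1 ⇒ 11 is split.

p splits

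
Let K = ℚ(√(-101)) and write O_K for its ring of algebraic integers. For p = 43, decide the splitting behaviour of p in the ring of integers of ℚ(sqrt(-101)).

d = -101 ≡ 3 (mod 4), so O_K = ℤ[√-101] and disc(K) = 4d = -404.
disc(K) = -404 is not divisible by 43; 43 is unramified.
Compute (-101/43) via Euler: 28^((43-1)/2) mod 43 = 42, so (-101/43) = -1.
d is a non-residue mod p, hence 43 remains inert in O_K.

remains prime (inert)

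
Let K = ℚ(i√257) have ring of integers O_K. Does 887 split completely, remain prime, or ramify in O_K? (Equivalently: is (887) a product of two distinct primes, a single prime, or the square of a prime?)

Since -257 ≢ 1 mod 4, the ring of integers is ℤ[√-257] with discriminant 4·(-257) = -1028.
Since gcd(887, -1028) = 1 the prime 887 does not ramify.
(-257/887) = 630^443 mod 887 = 886, giving Legendre symbol -1.
(-257/887) = -1, so 887 is inert.

inert — (887) stays prime in O_K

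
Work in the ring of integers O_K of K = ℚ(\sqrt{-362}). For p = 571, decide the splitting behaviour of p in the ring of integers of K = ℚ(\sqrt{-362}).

inert

Since -362 ≢ 1 mod 4, the ring of integers is ℤ[√-362] with discriminant 4·(-362) = -1448.
571 ∤ -1448, so 571 is unramified.
Legendre symbol by Euler's criterion: (-362/571) ≡ (-362)^285 ≡ 570 (mod 571), i.e. (-362/571) = -1.
d is a non-residue mod p, hence 571 remains inert in O_K.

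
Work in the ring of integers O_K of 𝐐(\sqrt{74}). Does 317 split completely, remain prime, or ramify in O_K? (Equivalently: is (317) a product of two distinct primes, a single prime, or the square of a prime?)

Since 74 ≢ 1 mod 4, the ring of integers is ℤ[√74] with discriminant 4·74 = 296.
disc(K) = 296 is not divisible by 317; 317 is unramified.
Euler's criterion: 74^158 mod 317 = 316. Thus (74|317) = -1.
Legendre symbol -1 ⇒ 317 is inert.

p is inert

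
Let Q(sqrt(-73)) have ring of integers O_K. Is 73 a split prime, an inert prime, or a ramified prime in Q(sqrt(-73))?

ramified

d = -73 ≡ 3 (mod 4), so O_K = ℤ[√-73] and disc(K) = 4d = -292.
73 divides disc(K) = -292, so 73 ramifies.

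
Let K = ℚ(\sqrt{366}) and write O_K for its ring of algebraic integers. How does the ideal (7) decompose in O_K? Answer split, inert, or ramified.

split

366 mod 4 = 2, hence disc K = 4·366 = 1464 and O_K = ℤ[√366].
Since gcd(7, 1464) = 1 the prime 7 does not ramify.
Legendre symbol by Euler's criterion: (366/7) ≡ 366^3 ≡ 1 (mod 7), i.e. (366/7) = 1.
(366/7) = 1, so 7 splits.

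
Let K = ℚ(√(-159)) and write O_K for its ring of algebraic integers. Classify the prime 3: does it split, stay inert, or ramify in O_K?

ramified

Since -159 ≡ 1 mod 4, the ring of integers is ℤ[(1+√-159)/2] with discriminant -159.
3 divides disc(K) = -159, so 3 ramifies.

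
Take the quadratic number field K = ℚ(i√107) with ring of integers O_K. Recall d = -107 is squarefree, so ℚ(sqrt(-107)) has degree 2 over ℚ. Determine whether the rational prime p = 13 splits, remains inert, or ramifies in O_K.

13 splits in O_K

-107 mod 4 = 1, hence disc K = -107 and O_K = ℤ[(1+√-107)/2].
disc(K) = -107 is not divisible by 13; 13 is unramified.
(-107/13) = 10^6 mod 13 = 1, giving Legendre symbol 1.
(-107/13) = 1, so 13 splits.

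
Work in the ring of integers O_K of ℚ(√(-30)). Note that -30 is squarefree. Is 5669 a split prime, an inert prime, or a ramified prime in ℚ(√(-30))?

-30 mod 4 = 2, hence disc K = 4·(-30) = -120 and O_K = ℤ[√-30].
5669 ∤ -120, so 5669 is unramified.
Compute (-30/5669) via Euler: 5639^((5669-1)/2) mod 5669 = 1, so (-30/5669) = 1.
d is a quadratic residue mod p, hence 5669 splits in O_K.

split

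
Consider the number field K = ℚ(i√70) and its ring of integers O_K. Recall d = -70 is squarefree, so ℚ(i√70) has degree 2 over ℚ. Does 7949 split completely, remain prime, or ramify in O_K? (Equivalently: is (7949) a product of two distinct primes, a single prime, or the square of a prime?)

inert — (7949) stays prime in O_K

Since -70 ≢ 1 mod 4, the ring of integers is ℤ[√-70] with discriminant 4·(-70) = -280.
disc(K) = -280 is not divisible by 7949; 7949 is unramified.
Euler's criterion: (-70)^3974 mod 7949 = 7948. Thus (-70|7949) = -1.
(-70/7949) = -1, so 7949 is inert.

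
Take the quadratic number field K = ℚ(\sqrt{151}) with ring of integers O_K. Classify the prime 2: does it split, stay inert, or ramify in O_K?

151 mod 4 = 3, hence disc K = 4·151 = 604 and O_K = ℤ[√151].
disc(K) = 604 = 2·302, so p = 2 is ramified.

2 is ramified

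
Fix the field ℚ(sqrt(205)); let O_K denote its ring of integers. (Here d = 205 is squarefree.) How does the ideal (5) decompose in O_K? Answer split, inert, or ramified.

p ramifies

205 mod 4 = 1, hence disc K = 205 and O_K = ℤ[(1+√205)/2].
disc(K) = 205 = 5·41, so p = 5 is ramified.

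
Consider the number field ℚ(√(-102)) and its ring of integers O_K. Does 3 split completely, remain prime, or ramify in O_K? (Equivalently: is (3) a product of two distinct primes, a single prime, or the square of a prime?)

ramified — (3) = 𝔭²

-102 mod 4 = 2, hence disc K = 4·(-102) = -408 and O_K = ℤ[√-102].
disc(K) = -408 = 3·(-136), so p = 3 is ramified.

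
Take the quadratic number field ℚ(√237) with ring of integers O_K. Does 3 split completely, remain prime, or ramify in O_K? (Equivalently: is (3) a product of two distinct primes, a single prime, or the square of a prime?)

d = 237 ≡ 1 (mod 4), so O_K = ℤ[(1+√237)/2] and disc(K) = d = 237.
3 divides disc(K) = 237, so 3 ramifies.

ramifies in O_K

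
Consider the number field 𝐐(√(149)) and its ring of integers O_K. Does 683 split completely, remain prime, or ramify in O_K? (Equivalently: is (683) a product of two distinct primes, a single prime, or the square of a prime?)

Since 149 ≡ 1 mod 4, the ring of integers is ℤ[(1+√149)/2] with discriminant 149.
Since gcd(683, 149) = 1 the prime 683 does not ramify.
Legendre symbol by Euler's criterion: (149/683) ≡ 149^341 ≡ 682 (mod 683), i.e. (149/683) = -1.
Legendre symbol -1 ⇒ 683 is inert.

p is inert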